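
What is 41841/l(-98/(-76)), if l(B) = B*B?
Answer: 60418404/2401 ≈ 25164.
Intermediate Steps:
l(B) = B²
41841/l(-98/(-76)) = 41841/((-98/(-76))²) = 41841/((-98*(-1/76))²) = 41841/((49/38)²) = 41841/(2401/1444) = 41841*(1444/2401) = 60418404/2401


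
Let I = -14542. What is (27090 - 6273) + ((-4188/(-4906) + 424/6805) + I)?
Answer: 104761762617/16692665 ≈ 6275.9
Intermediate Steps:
(27090 - 6273) + ((-4188/(-4906) + 424/6805) + I) = (27090 - 6273) + ((-4188/(-4906) + 424/6805) - 14542) = 20817 + ((-4188*(-1/4906) + 424*(1/6805)) - 14542) = 20817 + ((2094/2453 + 424/6805) - 14542) = 20817 + (15289742/16692665 - 14542) = 20817 - 242729444688/16692665 = 104761762617/16692665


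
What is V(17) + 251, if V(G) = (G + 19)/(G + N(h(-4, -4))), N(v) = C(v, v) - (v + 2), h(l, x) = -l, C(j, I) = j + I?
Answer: 4805/19 ≈ 252.89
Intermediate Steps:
C(j, I) = I + j
N(v) = -2 + v (N(v) = (v + v) - (v + 2) = 2*v - (2 + v) = 2*v + (-2 - v) = -2 + v)
V(G) = (19 + G)/(2 + G) (V(G) = (G + 19)/(G + (-2 - 1*(-4))) = (19 + G)/(G + (-2 + 4)) = (19 + G)/(G + 2) = (19 + G)/(2 + G))
V(17) + 251 = (19 + 17)/(2 + 17) + 251 = 36/19 + 251 = 4805/19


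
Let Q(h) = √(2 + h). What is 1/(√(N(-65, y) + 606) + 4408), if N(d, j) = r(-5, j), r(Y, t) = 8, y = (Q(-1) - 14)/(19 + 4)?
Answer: 2204/9714925 - √614/19429850 ≈ 0.00022559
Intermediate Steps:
y = -13/23 (y = (√(2 - 1) - 14)/(19 + 4) = (√1 - 14)/23 = (1 - 14)*(1/23) = -13*1/23 = -13/23 ≈ -0.56522)
N(d, j) = 8
1/(√(N(-65, y) + 606) + 4408) = 1/(√(8 + 606) + 4408) = 1/(√614 + 4408) = 1/(4408 + √614)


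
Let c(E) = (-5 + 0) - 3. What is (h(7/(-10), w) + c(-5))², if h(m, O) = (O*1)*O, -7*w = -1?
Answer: 152881/2401 ≈ 63.674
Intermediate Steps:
w = ⅐ (w = -⅐*(-1) = ⅐ ≈ 0.14286)
c(E) = -8 (c(E) = -5 - 3 = -8)
h(m, O) = O² (h(m, O) = O*O = O²)
(h(7/(-10), w) + c(-5))² = ((⅐)² - 8)² = (1/49 - 8)² = (-391/49)² = 152881/2401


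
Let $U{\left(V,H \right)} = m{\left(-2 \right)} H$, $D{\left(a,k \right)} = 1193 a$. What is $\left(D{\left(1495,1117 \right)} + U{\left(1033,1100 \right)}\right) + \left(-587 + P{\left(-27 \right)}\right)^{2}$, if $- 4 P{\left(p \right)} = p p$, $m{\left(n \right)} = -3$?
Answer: $\frac{37951689}{16} \approx 2.372 \cdot 10^{6}$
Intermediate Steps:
$P{\left(p \right)} = - \frac{p^{2}}{4}$ ($P{\left(p \right)} = - \frac{p p}{4} = - \frac{p^{2}}{4}$)
$U{\left(V,H \right)} = - 3 H$
$\left(D{\left(1495,1117 \right)} + U{\left(1033,1100 \right)}\right) + \left(-587 + P{\left(-27 \right)}\right)^{2} = \left(1193 \cdot 1495 - 3300\right) + \left(-587 - \frac{\left(-27\right)^{2}}{4}\right)^{2} = \left(1783535 - 3300\right) + \left(-587 - \frac{729}{4}\right)^{2} = 1780235 + \left(-587 - \frac{729}{4}\right)^{2} = 1780235 + \left(- \frac{3077}{4}\right)^{2} = 1780235 + \frac{9467929}{16} = \frac{37951689}{16}$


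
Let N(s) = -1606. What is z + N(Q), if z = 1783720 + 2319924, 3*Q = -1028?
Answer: 4102038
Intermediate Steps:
Q = -1028/3 (Q = (1/3)*(-1028) = -1028/3 ≈ -342.67)
z = 4103644
z + N(Q) = 4103644 - 1606 = 4102038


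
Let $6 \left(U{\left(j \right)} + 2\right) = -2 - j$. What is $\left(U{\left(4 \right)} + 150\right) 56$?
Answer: $8232$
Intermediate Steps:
$U{\left(j \right)} = - \frac{7}{3} - \frac{j}{6}$ ($U{\left(j \right)} = -2 + \frac{-2 - j}{6} = -2 - \left(\frac{1}{3} + \frac{j}{6}\right) = - \frac{7}{3} - \frac{j}{6}$)
$\left(U{\left(4 \right)} + 150\right) 56 = \left(\left(- \frac{7}{3} - \frac{2}{3}\right) + 150\right) 56 = \left(-3 + 150\right) 56 = 147 \cdot 56 = 8232$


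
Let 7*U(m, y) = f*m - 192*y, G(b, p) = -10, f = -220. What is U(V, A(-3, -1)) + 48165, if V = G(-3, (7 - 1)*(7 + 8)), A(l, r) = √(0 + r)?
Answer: 339355/7 - 192*I/7 ≈ 48479.0 - 27.429*I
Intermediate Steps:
A(l, r) = √r
V = -10
U(m, y) = -220*m/7 - 192*y/7 (U(m, y) = (-220*m - 192*y)/7 = -220*m/7 - 192*y/7)
U(V, A(-3, -1)) + 48165 = (-220/7*(-10) - 192*I/7) + 48165 = (2200/7 - 192*I/7) + 48165 = 339355/7 - 192*I/7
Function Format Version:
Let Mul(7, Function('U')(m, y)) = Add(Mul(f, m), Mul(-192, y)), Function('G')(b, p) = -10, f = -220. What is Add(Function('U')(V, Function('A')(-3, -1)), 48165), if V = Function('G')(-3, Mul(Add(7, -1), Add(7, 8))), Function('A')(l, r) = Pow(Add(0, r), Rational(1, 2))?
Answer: Add(Rational(339355, 7), Mul(Rational(-192, 7), I)) ≈ Add(48479., Mul(-27.429, I))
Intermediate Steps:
Function('A')(l, r) = Pow(r, Rational(1, 2))
V = -10
Function('U')(m, y) = Add(Mul(Rational(-220, 7), m), Mul(Rational(-192, 7), y)) (Function('U')(m, y) = Mul(Rational(1, 7), Add(Mul(-220, m), Mul(-192, y))) = Add(Mul(Rational(-220, 7), m), Mul(Rational(-192, 7), y)))
Add(Function('U')(V, Function('A')(-3, -1)), 48165) = Add(Add(Mul(Rational(-220, 7), -10), Mul(Rational(-192, 7), Pow(-1, Rational(1, 2)))), 48165) = Add(Add(Rational(2200, 7), Mul(Rational(-192, 7), I)), 48165) = Add(Rational(339355, 7), Mul(Rational(-192, 7), I))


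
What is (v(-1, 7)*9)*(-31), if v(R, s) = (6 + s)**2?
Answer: -47151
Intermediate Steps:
(v(-1, 7)*9)*(-31) = ((6 + 7)**2*9)*(-31) = (13**2*9)*(-31) = (169*9)*(-31) = 1521*(-31) = -47151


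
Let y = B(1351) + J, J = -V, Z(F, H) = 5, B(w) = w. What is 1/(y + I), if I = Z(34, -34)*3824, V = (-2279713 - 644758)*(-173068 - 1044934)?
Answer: -1/3562011506471 ≈ -2.8074e-13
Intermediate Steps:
V = 3562011526942 (V = -2924471*(-1218002) = 3562011526942)
J = -3562011526942 (J = -1*3562011526942 = -3562011526942)
y = -3562011525591 (y = 1351 - 3562011526942 = -3562011525591)
I = 19120 (I = 5*3824 = 19120)
1/(y + I) = 1/(-3562011525591 + 19120) = 1/(-3562011506471) = -1/3562011506471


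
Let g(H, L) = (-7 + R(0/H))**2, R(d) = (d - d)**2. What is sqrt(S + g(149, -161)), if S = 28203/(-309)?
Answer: I*sqrt(448462)/103 ≈ 6.5017*I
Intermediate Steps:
R(d) = 0 (R(d) = 0**2 = 0)
g(H, L) = 49 (g(H, L) = (-7 + 0)**2 = (-7)**2 = 49)
S = -9401/103 (S = 28203*(-1/309) = -9401/103 ≈ -91.272)
sqrt(S + g(149, -161)) = sqrt(-9401/103 + 49) = sqrt(-4354/103) = I*sqrt(448462)/103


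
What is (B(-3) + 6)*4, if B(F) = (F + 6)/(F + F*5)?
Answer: 70/3 ≈ 23.333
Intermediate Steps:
B(F) = (6 + F)/(6*F) (B(F) = (6 + F)/(F + 5*F) = (6 + F)/((6*F)) = (6 + F)*(1/(6*F)) = (6 + F)/(6*F))
(B(-3) + 6)*4 = ((1/6)*(6 - 3)/(-3) + 6)*4 = ((1/6)*(-1/3)*3 + 6)*4 = (-1/6 + 6)*4 = (35/6)*4 = 70/3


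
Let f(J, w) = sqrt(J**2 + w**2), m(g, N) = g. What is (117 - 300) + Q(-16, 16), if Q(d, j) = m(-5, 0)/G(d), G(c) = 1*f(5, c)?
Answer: -183 - 5*sqrt(281)/281 ≈ -183.30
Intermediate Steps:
G(c) = sqrt(25 + c**2) (G(c) = 1*sqrt(5**2 + c**2) = 1*sqrt(25 + c**2) = sqrt(25 + c**2))
Q(d, j) = -5/sqrt(25 + d**2)
(117 - 300) + Q(-16, 16) = (117 - 300) - 5/sqrt(25 + (-16)**2) = -183 - 5/sqrt(25 + 256) = -183 - 5*sqrt(281)/281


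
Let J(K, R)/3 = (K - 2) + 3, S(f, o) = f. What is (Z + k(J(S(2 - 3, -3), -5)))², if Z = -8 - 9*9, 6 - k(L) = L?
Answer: 6889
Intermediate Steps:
J(K, R) = 3 + 3*K (J(K, R) = 3*((K - 2) + 3) = 3*((-2 + K) + 3) = 3*(1 + K) = 3 + 3*K)
k(L) = 6 - L
Z = -89 (Z = -8 - 81 = -89)
(Z + k(J(S(2 - 3, -3), -5)))² = (-89 + (6 - (3 + 3*(2 - 3))))² = (-89 + (6 - (3 + 3*(-1))))² = (-89 + (6 - (3 - 3)))² = (-89 + (6 - 1*0))² = (-89 + (6 + 0))² = (-89 + 6)² = (-83)² = 6889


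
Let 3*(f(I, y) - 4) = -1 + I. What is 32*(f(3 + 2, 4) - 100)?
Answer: -9088/3 ≈ -3029.3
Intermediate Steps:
f(I, y) = 11/3 + I/3 (f(I, y) = 4 + (-1 + I)/3 = 4 + (-⅓ + I/3) = 11/3 + I/3)
32*(f(3 + 2, 4) - 100) = 32*((11/3 + (3 + 2)/3) - 100) = 32*((11/3 + (⅓)*5) - 100) = 32*((11/3 + 5/3) - 100) = 32*(16/3 - 100) = 32*(-284/3) = -9088/3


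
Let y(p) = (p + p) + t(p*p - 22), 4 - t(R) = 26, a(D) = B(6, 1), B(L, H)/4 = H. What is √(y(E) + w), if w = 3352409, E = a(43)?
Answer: √3352395 ≈ 1831.0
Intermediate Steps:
B(L, H) = 4*H
a(D) = 4 (a(D) = 4*1 = 4)
t(R) = -22 (t(R) = 4 - 1*26 = 4 - 26 = -22)
E = 4
y(p) = -22 + 2*p (y(p) = (p + p) - 22 = 2*p - 22 = -22 + 2*p)
√(y(E) + w) = √((-22 + 2*4) + 3352409) = √((-22 + 8) + 3352409) = √(-14 + 3352409) = √3352395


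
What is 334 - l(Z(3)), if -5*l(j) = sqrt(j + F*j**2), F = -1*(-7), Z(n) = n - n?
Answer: 334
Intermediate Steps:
Z(n) = 0
F = 7
l(j) = -sqrt(j + 7*j**2)/5
334 - l(Z(3)) = 334 - (-1)*sqrt(0*(1 + 7*0))/5 = 334 - (-1)*sqrt(0*(1 + 0))/5 = 334 - (-1)*sqrt(0*1)/5 = 334 - (-1)*sqrt(0)/5 = 334 - (-1)*0/5 = 334 - 1*0 = 334 + 0 = 334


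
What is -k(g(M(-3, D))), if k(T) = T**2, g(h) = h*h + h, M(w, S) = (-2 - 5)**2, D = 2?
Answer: -6002500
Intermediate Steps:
M(w, S) = 49 (M(w, S) = (-7)**2 = 49)
g(h) = h + h**2 (g(h) = h**2 + h = h + h**2)
-k(g(M(-3, D))) = -(49*(1 + 49))**2 = -(49*50)**2 = -1*2450**2 = -1*6002500 = -6002500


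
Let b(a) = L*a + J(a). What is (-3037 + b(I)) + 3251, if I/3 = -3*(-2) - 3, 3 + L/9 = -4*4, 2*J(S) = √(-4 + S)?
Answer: -1325 + √5/2 ≈ -1323.9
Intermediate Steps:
J(S) = √(-4 + S)/2
L = -171 (L = -27 + 9*(-4*4) = -27 + 9*(-16) = -27 - 144 = -171)
I = 9 (I = 3*(-3*(-2) - 3) = 3*(6 - 3) = 3*3 = 9)
b(a) = √(-4 + a)/2 - 171*a (b(a) = -171*a + √(-4 + a)/2 = √(-4 + a)/2 - 171*a)
(-3037 + b(I)) + 3251 = (-3037 + (√(-4 + 9)/2 - 171*9)) + 3251 = (-3037 + (√5/2 - 1539)) + 3251 = (-3037 + (-1539 + √5/2)) + 3251 = (-4576 + √5/2) + 3251 = -1325 + √5/2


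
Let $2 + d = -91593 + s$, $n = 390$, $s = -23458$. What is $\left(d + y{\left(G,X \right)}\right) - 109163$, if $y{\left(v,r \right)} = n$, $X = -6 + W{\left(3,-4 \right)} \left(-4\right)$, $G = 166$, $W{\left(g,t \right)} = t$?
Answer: $-223826$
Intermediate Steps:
$X = 10$ ($X = -6 - -16 = -6 + 16 = 10$)
$y{\left(v,r \right)} = 390$
$d = -115053$ ($d = -2 - 115051 = -115053$)
$\left(d + y{\left(G,X \right)}\right) - 109163 = \left(-115053 + 390\right) - 109163 = -114663 - 109163 = -223826$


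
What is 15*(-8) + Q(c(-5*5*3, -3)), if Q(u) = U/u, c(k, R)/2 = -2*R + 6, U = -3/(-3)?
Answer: -2879/24 ≈ -119.96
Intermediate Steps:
U = 1 (U = -3*(-⅓) = 1)
c(k, R) = 12 - 4*R (c(k, R) = 2*(-2*R + 6) = 2*(6 - 2*R) = 12 - 4*R)
Q(u) = 1/u
15*(-8) + Q(c(-5*5*3, -3)) = 15*(-8) + 1/(12 - 4*(-3)) = -120 + 1/(12 + 12) = -120 + 1/24 = -2879/24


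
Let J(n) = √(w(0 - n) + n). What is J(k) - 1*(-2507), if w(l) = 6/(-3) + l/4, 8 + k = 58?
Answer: 2507 + √142/2 ≈ 2513.0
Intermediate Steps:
k = 50 (k = -8 + 58 = 50)
w(l) = -2 + l/4 (w(l) = 6*(-⅓) + l*(¼) = -2 + l/4)
J(n) = √(-2 + 3*n/4) (J(n) = √((-2 + (0 - n)/4) + n) = √((-2 + (-n)/4) + n) = √((-2 - n/4) + n) = √(-2 + 3*n/4))
J(k) - 1*(-2507) = √(-8 + 3*50)/2 - 1*(-2507) = √(-8 + 150)/2 + 2507 = √142/2 + 2507 = 2507 + √142/2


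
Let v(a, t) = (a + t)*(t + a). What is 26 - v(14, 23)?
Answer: -1343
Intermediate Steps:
v(a, t) = (a + t)**2 (v(a, t) = (a + t)*(a + t) = (a + t)**2)
26 - v(14, 23) = 26 - (14 + 23)**2 = 26 - 1*37**2 = 26 - 1*1369 = 26 - 1369 = -1343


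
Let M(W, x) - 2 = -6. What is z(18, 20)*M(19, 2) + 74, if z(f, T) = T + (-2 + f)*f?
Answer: -1158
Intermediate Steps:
M(W, x) = -4 (M(W, x) = 2 - 6 = -4)
z(f, T) = T + f*(-2 + f)
z(18, 20)*M(19, 2) + 74 = (20 + 18² - 2*18)*(-4) + 74 = (20 + 324 - 36)*(-4) + 74 = 308*(-4) + 74 = -1232 + 74 = -1158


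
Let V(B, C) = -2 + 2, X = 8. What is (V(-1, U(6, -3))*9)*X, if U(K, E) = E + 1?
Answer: 0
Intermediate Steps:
U(K, E) = 1 + E
V(B, C) = 0
(V(-1, U(6, -3))*9)*X = (0*9)*8 = 0*8 = 0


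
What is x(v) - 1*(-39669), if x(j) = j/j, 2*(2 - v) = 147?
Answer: 39670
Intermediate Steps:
v = -143/2 (v = 2 - 1/2*147 = 2 - 147/2 = -143/2 ≈ -71.500)
x(j) = 1
x(v) - 1*(-39669) = 1 - 1*(-39669) = 1 + 39669 = 39670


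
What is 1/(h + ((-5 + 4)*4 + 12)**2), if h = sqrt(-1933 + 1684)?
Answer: 64/4345 - I*sqrt(249)/4345 ≈ 0.01473 - 0.0036317*I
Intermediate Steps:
h = I*sqrt(249) (h = sqrt(-249) = I*sqrt(249) ≈ 15.78*I)
1/(h + ((-5 + 4)*4 + 12)**2) = 1/(I*sqrt(249) + ((-5 + 4)*4 + 12)**2) = 1/(I*sqrt(249) + (-1*4 + 12)**2) = 1/(I*sqrt(249) + (-4 + 12)**2) = 1/(I*sqrt(249) + 8**2) = 1/(I*sqrt(249) + 64) = 1/(64 + I*sqrt(249))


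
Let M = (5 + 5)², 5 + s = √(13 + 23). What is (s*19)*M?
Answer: 1900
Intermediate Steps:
s = 1 (s = -5 + √(13 + 23) = -5 + √36 = -5 + 6 = 1)
M = 100 (M = 10² = 100)
(s*19)*M = (1*19)*100 = 19*100 = 1900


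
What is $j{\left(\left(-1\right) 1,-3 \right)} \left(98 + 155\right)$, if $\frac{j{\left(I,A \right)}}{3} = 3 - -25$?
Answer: $21252$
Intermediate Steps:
$j{\left(I,A \right)} = 84$ ($j{\left(I,A \right)} = 3 \left(3 - -25\right) = 3 \left(3 + 25\right) = 3 \cdot 28 = 84$)
$j{\left(\left(-1\right) 1,-3 \right)} \left(98 + 155\right) = 84 \left(98 + 155\right) = 84 \cdot 253 = 21252$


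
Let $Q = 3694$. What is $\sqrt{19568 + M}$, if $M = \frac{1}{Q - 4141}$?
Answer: $\frac{\sqrt{3909862065}}{447} \approx 139.89$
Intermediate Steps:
$M = - \frac{1}{447}$ ($M = \frac{1}{3694 - 4141} = \frac{1}{-447} = - \frac{1}{447} \approx -0.0022371$)
$\sqrt{19568 + M} = \sqrt{19568 - \frac{1}{447}} = \sqrt{\frac{8746895}{447}} = \frac{\sqrt{3909862065}}{447}$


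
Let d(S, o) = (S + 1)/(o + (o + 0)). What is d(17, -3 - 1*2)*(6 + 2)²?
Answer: -576/5 ≈ -115.20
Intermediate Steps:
d(S, o) = (1 + S)/(2*o) (d(S, o) = (1 + S)/(o + o) = (1 + S)/((2*o)) = (1 + S)*(1/(2*o)) = (1 + S)/(2*o))
d(17, -3 - 1*2)*(6 + 2)² = ((1 + 17)/(2*(-3 - 1*2)))*(6 + 2)² = ((½)*18/(-3 - 2))*8² = ((½)*18/(-5))*64 = ((½)*(-⅕)*18)*64 = -9/5*64 = -576/5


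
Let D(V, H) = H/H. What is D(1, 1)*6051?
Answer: 6051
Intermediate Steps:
D(V, H) = 1
D(1, 1)*6051 = 1*6051 = 6051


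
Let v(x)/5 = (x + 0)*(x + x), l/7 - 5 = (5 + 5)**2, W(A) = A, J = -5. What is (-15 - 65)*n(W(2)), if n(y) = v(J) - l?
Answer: 38800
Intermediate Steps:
l = 735 (l = 35 + 7*(5 + 5)**2 = 35 + 7*10**2 = 35 + 7*100 = 35 + 700 = 735)
v(x) = 10*x**2 (v(x) = 5*((x + 0)*(x + x)) = 5*(x*(2*x)) = 5*(2*x**2) = 10*x**2)
n(y) = -485 (n(y) = 10*(-5)**2 - 1*735 = 10*25 - 735 = 250 - 735 = -485)
(-15 - 65)*n(W(2)) = (-15 - 65)*(-485) = -80*(-485) = 38800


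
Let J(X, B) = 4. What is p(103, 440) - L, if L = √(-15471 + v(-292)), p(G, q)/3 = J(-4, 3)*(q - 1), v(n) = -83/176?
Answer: 5268 - 7*I*√611281/44 ≈ 5268.0 - 124.38*I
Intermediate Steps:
v(n) = -83/176 (v(n) = -83*1/176 = -83/176)
p(G, q) = -12 + 12*q (p(G, q) = 3*(4*(q - 1)) = 3*(4*(-1 + q)) = 3*(-4 + 4*q) = -12 + 12*q)
L = 7*I*√611281/44 (L = √(-15471 - 83/176) = √(-2722979/176) = 7*I*√611281/44 ≈ 124.38*I)
p(103, 440) - L = (-12 + 12*440) - 7*I*√611281/44 = (-12 + 5280) - 7*I*√611281/44 = 5268 - 7*I*√611281/44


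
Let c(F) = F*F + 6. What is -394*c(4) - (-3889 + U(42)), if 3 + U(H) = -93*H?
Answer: -870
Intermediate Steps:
c(F) = 6 + F**2 (c(F) = F**2 + 6 = 6 + F**2)
U(H) = -3 - 93*H
-394*c(4) - (-3889 + U(42)) = -394*(6 + 4**2) - (-3889 + (-3 - 93*42)) = -394*(6 + 16) - (-3889 + (-3 - 3906)) = -394*22 - (-3889 - 3909) = -8668 - 1*(-7798) = -8668 + 7798 = -870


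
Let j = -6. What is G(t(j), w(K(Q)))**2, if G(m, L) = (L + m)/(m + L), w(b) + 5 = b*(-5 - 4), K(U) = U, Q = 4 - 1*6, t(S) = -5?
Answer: 1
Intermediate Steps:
Q = -2 (Q = 4 - 6 = -2)
w(b) = -5 - 9*b (w(b) = -5 + b*(-5 - 4) = -5 + b*(-9) = -5 - 9*b)
G(m, L) = 1 (G(m, L) = (L + m)/(L + m) = 1)
G(t(j), w(K(Q)))**2 = 1**2 = 1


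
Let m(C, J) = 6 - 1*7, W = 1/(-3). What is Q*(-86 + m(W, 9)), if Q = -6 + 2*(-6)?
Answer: 1566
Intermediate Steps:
W = -⅓ ≈ -0.33333
Q = -18 (Q = -6 - 12 = -18)
m(C, J) = -1 (m(C, J) = 6 - 7 = -1)
Q*(-86 + m(W, 9)) = -18*(-86 - 1) = -18*(-87) = 1566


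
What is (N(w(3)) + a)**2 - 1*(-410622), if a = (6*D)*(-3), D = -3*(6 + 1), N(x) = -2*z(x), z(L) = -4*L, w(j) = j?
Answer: 572226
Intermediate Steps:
N(x) = 8*x (N(x) = -(-8)*x = 8*x)
D = -21 (D = -3*7 = -21)
a = 378 (a = (6*(-21))*(-3) = -126*(-3) = 378)
(N(w(3)) + a)**2 - 1*(-410622) = (8*3 + 378)**2 - 1*(-410622) = (24 + 378)**2 + 410622 = 402**2 + 410622 = 161604 + 410622 = 572226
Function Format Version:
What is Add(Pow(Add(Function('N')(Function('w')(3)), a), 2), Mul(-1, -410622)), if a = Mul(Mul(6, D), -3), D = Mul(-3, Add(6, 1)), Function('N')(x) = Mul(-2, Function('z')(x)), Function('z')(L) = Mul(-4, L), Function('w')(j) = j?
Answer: 572226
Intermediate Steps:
Function('N')(x) = Mul(8, x) (Function('N')(x) = Mul(-2, Mul(-4, x)) = Mul(8, x))
D = -21 (D = Mul(-3, 7) = -21)
a = 378 (a = Mul(Mul(6, -21), -3) = Mul(-126, -3) = 378)
Add(Pow(Add(Function('N')(Function('w')(3)), a), 2), Mul(-1, -410622)) = Add(Pow(Add(Mul(8, 3), 378), 2), Mul(-1, -410622)) = Add(Pow(Add(24, 378), 2), 410622) = Add(Pow(402, 2), 410622) = Add(161604, 410622) = 572226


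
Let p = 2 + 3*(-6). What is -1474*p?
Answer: 23584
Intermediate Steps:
p = -16 (p = 2 - 18 = -16)
-1474*p = -1474*(-16) = 23584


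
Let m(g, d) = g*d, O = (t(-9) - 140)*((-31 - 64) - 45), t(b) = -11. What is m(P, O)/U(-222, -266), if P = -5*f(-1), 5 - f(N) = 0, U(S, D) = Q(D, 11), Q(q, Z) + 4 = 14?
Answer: -52850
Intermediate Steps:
Q(q, Z) = 10 (Q(q, Z) = -4 + 14 = 10)
U(S, D) = 10
f(N) = 5 (f(N) = 5 - 1*0 = 5 + 0 = 5)
P = -25 (P = -5*5 = -25)
O = 21140 (O = (-11 - 140)*((-31 - 64) - 45) = -151*(-95 - 45) = -151*(-140) = 21140)
m(g, d) = d*g
m(P, O)/U(-222, -266) = (21140*(-25))/10 = -528500*1/10 = -52850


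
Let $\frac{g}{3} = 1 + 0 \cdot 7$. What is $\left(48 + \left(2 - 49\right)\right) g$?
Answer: $3$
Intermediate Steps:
$g = 3$ ($g = 3 \left(1 + 0 \cdot 7\right) = 3 \left(1 + 0\right) = 3 \cdot 1 = 3$)
$\left(48 + \left(2 - 49\right)\right) g = \left(48 + \left(2 - 49\right)\right) 3 = \left(48 - 47\right) 3 = 1 \cdot 3 = 3$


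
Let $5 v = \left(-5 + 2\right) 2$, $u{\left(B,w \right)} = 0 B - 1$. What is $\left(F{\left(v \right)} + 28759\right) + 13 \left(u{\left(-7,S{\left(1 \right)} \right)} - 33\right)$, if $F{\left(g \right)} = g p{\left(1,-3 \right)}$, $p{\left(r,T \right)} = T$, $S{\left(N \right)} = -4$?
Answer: $\frac{141603}{5} \approx 28321.0$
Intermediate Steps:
$u{\left(B,w \right)} = -1$ ($u{\left(B,w \right)} = 0 - 1 = -1$)
$v = - \frac{6}{5}$ ($v = \frac{\left(-5 + 2\right) 2}{5} = \frac{\left(-3\right) 2}{5} = \frac{1}{5} \left(-6\right) = - \frac{6}{5} \approx -1.2$)
$F{\left(g \right)} = - 3 g$ ($F{\left(g \right)} = g \left(-3\right) = - 3 g$)
$\left(F{\left(v \right)} + 28759\right) + 13 \left(u{\left(-7,S{\left(1 \right)} \right)} - 33\right) = \left(\left(-3\right) \left(- \frac{6}{5}\right) + 28759\right) + 13 \left(-1 - 33\right) = \left(\frac{18}{5} + 28759\right) + 13 \left(-34\right) = \frac{143813}{5} - 442 = \frac{141603}{5}$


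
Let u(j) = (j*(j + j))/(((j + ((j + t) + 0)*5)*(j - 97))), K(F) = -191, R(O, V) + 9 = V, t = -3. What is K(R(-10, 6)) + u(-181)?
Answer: -29197688/153039 ≈ -190.79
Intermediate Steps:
R(O, V) = -9 + V
u(j) = 2*j²/((-97 + j)*(-15 + 6*j)) (u(j) = (j*(j + j))/(((j + ((j - 3) + 0)*5)*(j - 97))) = (j*(2*j))/(((j + ((-3 + j) + 0)*5)*(-97 + j))) = (2*j²)/(((j + (-3 + j)*5)*(-97 + j))) = (2*j²)/(((j + (-15 + 5*j))*(-97 + j))) = (2*j²)/(((-15 + 6*j)*(-97 + j))) = (2*j²)/(((-97 + j)*(-15 + 6*j))) = (2*j²)*(1/((-97 + j)*(-15 + 6*j))) = 2*j²/((-97 + j)*(-15 + 6*j)))
K(R(-10, 6)) + u(-181) = -191 + (⅔)*(-181)²/(485 - 199*(-181) + 2*(-181)²) = -191 + (⅔)*32761/(485 + 36019 + 2*32761) = -191 + (⅔)*32761/(485 + 36019 + 65522) = -191 + (⅔)*32761/102026 = -191 + (⅔)*32761*(1/102026) = -191 + 32761/153039 = -29197688/153039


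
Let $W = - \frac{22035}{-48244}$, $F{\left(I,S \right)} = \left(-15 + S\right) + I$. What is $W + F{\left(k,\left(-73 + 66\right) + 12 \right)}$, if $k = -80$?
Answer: $- \frac{4319925}{48244} \approx -89.543$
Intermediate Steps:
$F{\left(I,S \right)} = -15 + I + S$
$W = \frac{22035}{48244}$ ($W = \left(-22035\right) \left(- \frac{1}{48244}\right) = \frac{22035}{48244} \approx 0.45674$)
$W + F{\left(k,\left(-73 + 66\right) + 12 \right)} = \frac{22035}{48244} - 90 = - \frac{4319925}{48244}$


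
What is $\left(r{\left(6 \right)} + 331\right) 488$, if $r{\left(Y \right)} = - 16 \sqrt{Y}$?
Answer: $161528 - 7808 \sqrt{6} \approx 1.424 \cdot 10^{5}$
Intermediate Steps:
$\left(r{\left(6 \right)} + 331\right) 488 = \left(- 16 \sqrt{6} + 331\right) 488 = \left(331 - 16 \sqrt{6}\right) 488 = 161528 - 7808 \sqrt{6}$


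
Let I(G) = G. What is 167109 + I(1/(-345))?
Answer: 57652604/345 ≈ 1.6711e+5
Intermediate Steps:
167109 + I(1/(-345)) = 167109 + 1/(-345) = 167109 - 1/345 = 57652604/345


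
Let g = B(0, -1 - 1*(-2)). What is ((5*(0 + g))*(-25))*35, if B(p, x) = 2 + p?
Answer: -8750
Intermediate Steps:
g = 2 (g = 2 + 0 = 2)
((5*(0 + g))*(-25))*35 = ((5*(0 + 2))*(-25))*35 = ((5*2)*(-25))*35 = (10*(-25))*35 = -250*35 = -8750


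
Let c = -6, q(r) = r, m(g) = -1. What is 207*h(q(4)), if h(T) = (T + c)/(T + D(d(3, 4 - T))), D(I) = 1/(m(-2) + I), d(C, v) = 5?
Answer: -1656/17 ≈ -97.412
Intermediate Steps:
D(I) = 1/(-1 + I)
h(T) = (-6 + T)/(¼ + T) (h(T) = (T - 6)/(T + 1/(-1 + 5)) = (-6 + T)/(T + 1/4) = (-6 + T)/(T + ¼) = (-6 + T)/(¼ + T))
207*h(q(4)) = 207*(4*(-6 + 4)/(1 + 4*4)) = 207*(4*(-2)/(1 + 16)) = 207*(4*(-2)/17) = 207*(4*(1/17)*(-2)) = 207*(-8/17) = -1656/17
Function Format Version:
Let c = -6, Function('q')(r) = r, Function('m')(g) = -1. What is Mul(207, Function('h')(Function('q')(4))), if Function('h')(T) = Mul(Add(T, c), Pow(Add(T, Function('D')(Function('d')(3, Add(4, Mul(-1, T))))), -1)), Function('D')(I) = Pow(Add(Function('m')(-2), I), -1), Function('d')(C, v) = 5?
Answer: Rational(-1656, 17) ≈ -97.412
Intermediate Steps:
Function('D')(I) = Pow(Add(-1, I), -1)
Function('h')(T) = Mul(Pow(Add(Rational(1, 4), T), -1), Add(-6, T)) (Function('h')(T) = Mul(Add(T, -6), Pow(Add(T, Pow(Add(-1, 5), -1)), -1)) = Mul(Add(-6, T), Pow(Add(T, Pow(4, -1)), -1)) = Mul(Add(-6, T), Pow(Add(T, Rational(1, 4)), -1)) = Mul(Add(-6, T), Pow(Add(Rational(1, 4), T), -1)) = Mul(Pow(Add(Rational(1, 4), T), -1), Add(-6, T)))
Mul(207, Function('h')(Function('q')(4))) = Mul(207, Mul(4, Pow(Add(1, Mul(4, 4)), -1), Add(-6, 4))) = Mul(207, Mul(4, Pow(Add(1, 16), -1), -2)) = Mul(207, Mul(4, Pow(17, -1), -2)) = Mul(207, Mul(4, Rational(1, 17), -2)) = Mul(207, Rational(-8, 17)) = Rational(-1656, 17)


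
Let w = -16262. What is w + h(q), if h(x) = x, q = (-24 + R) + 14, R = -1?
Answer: -16273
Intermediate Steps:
q = -11 (q = (-24 - 1) + 14 = -25 + 14 = -11)
w + h(q) = -16262 - 11 = -16273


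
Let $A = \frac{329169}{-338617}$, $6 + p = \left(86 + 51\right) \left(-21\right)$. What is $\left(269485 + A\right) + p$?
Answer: $\frac{90275640265}{338617} \approx 2.666 \cdot 10^{5}$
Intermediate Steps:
$p = -2883$ ($p = -6 + \left(86 + 51\right) \left(-21\right) = -6 + 137 \left(-21\right) = -6 - 2877 = -2883$)
$A = - \frac{329169}{338617}$ ($A = 329169 \left(- \frac{1}{338617}\right) = - \frac{329169}{338617} \approx -0.9721$)
$\left(269485 + A\right) + p = \left(269485 - \frac{329169}{338617}\right) - 2883 = \frac{91251873076}{338617} - 2883 = \frac{90275640265}{338617}$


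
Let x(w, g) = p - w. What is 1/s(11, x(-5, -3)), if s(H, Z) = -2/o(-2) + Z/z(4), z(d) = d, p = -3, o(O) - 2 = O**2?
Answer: 6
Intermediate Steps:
o(O) = 2 + O**2
x(w, g) = -3 - w
s(H, Z) = -1/3 + Z/4 (s(H, Z) = -2/(2 + (-2)**2) + Z/4 = -2/(2 + 4) + Z*(1/4) = -2/6 + Z/4 = -2*1/6 + Z/4 = -1/3 + Z/4)
1/s(11, x(-5, -3)) = 1/(-1/3 + (-3 - 1*(-5))/4) = 1/(-1/3 + (-3 + 5)/4) = 1/(-1/3 + (1/4)*2) = 1/(-1/3 + 1/2) = 1/(1/6) = 6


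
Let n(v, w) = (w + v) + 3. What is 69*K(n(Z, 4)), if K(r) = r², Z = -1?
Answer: 2484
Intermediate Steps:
n(v, w) = 3 + v + w (n(v, w) = (v + w) + 3 = 3 + v + w)
69*K(n(Z, 4)) = 69*(3 - 1 + 4)² = 69*6² = 69*36 = 2484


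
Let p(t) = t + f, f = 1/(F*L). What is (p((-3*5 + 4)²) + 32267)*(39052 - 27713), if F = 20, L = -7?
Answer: 51414643141/140 ≈ 3.6725e+8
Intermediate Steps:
f = -1/140 (f = 1/(20*(-7)) = 1/(-140) = -1/140 ≈ -0.0071429)
p(t) = -1/140 + t (p(t) = t - 1/140 = -1/140 + t)
(p((-3*5 + 4)²) + 32267)*(39052 - 27713) = ((-1/140 + (-3*5 + 4)²) + 32267)*(39052 - 27713) = ((-1/140 + (-15 + 4)²) + 32267)*11339 = ((-1/140 + (-11)²) + 32267)*11339 = ((-1/140 + 121) + 32267)*11339 = (16939/140 + 32267)*11339 = (4534319/140)*11339 = 51414643141/140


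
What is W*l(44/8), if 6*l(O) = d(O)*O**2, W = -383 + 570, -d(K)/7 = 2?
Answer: -158389/12 ≈ -13199.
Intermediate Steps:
d(K) = -14 (d(K) = -7*2 = -14)
W = 187
l(O) = -7*O**2/3 (l(O) = (-14*O**2)/6 = -7*O**2/3)
W*l(44/8) = 187*(-7*(44/8)**2/3) = 187*(-7*(44*(1/8))**2/3) = 187*(-7*(11/2)**2/3) = 187*(-7/3*121/4) = 187*(-847/12) = -158389/12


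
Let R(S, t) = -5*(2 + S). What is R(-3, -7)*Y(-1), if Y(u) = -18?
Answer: -90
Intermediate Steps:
R(S, t) = -10 - 5*S
R(-3, -7)*Y(-1) = (-10 - 5*(-3))*(-18) = (-10 + 15)*(-18) = 5*(-18) = -90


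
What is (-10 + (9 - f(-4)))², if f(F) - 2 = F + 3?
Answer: 4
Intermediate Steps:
f(F) = 5 + F (f(F) = 2 + (F + 3) = 2 + (3 + F) = 5 + F)
(-10 + (9 - f(-4)))² = (-10 + (9 - (5 - 4)))² = (-10 + (9 - 1*1))² = (-10 + (9 - 1))² = (-10 + 8)² = (-2)² = 4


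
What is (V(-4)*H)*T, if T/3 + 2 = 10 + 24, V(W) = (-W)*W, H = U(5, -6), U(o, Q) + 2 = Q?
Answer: 12288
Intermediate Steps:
U(o, Q) = -2 + Q
H = -8 (H = -2 - 6 = -8)
V(W) = -W²
T = 96 (T = -6 + 3*(10 + 24) = -6 + 3*34 = -6 + 102 = 96)
(V(-4)*H)*T = (-1*(-4)²*(-8))*96 = (-1*16*(-8))*96 = -16*(-8)*96 = 128*96 = 12288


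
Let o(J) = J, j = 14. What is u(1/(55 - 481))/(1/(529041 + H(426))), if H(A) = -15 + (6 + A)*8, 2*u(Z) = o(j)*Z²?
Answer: 621229/30246 ≈ 20.539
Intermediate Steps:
u(Z) = 7*Z² (u(Z) = (14*Z²)/2 = 7*Z²)
H(A) = 33 + 8*A (H(A) = -15 + (48 + 8*A) = 33 + 8*A)
u(1/(55 - 481))/(1/(529041 + H(426))) = (7*(1/(55 - 481))²)/(1/(529041 + (33 + 8*426))) = (7*(1/(-426))²)/(1/(529041 + (33 + 3408))) = (7*(-1/426)²)/(1/(529041 + 3441)) = (7*(1/181476))/(1/532482) = 7/(181476*(1/532482)) = (7/181476)*532482 = 621229/30246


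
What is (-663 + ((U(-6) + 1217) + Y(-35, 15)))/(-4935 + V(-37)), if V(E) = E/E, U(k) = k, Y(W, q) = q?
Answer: -563/4934 ≈ -0.11411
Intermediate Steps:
V(E) = 1
(-663 + ((U(-6) + 1217) + Y(-35, 15)))/(-4935 + V(-37)) = (-663 + ((-6 + 1217) + 15))/(-4935 + 1) = (-663 + (1211 + 15))/(-4934) = (-663 + 1226)*(-1/4934) = 563*(-1/4934) = -563/4934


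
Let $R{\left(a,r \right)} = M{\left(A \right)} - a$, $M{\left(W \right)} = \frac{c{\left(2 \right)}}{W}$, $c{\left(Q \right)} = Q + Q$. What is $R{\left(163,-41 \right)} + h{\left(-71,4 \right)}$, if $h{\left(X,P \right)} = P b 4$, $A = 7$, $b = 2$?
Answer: $- \frac{913}{7} \approx -130.43$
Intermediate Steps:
$c{\left(Q \right)} = 2 Q$
$M{\left(W \right)} = \frac{4}{W}$ ($M{\left(W \right)} = \frac{2 \cdot 2}{W} = \frac{4}{W}$)
$R{\left(a,r \right)} = \frac{4}{7} - a$
$h{\left(X,P \right)} = 8 P$ ($h{\left(X,P \right)} = P 2 \cdot 4 = 2 P 4 = 8 P$)
$R{\left(163,-41 \right)} + h{\left(-71,4 \right)} = \left(\frac{4}{7} - 163\right) + 8 \cdot 4 = \left(\frac{4}{7} - 163\right) + 32 = - \frac{1137}{7} + 32 = - \frac{913}{7}$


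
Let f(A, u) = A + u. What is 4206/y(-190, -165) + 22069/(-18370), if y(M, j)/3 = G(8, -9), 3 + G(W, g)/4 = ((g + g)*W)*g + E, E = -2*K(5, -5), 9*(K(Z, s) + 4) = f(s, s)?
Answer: -100449568/107730865 ≈ -0.93241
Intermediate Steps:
K(Z, s) = -4 + 2*s/9 (K(Z, s) = -4 + (s + s)/9 = -4 + (2*s)/9 = -4 + 2*s/9)
E = 92/9 (E = -2*(-4 + (2/9)*(-5)) = -2*(-4 - 10/9) = -2*(-46/9) = 92/9 ≈ 10.222)
G(W, g) = 260/9 + 8*W*g**2 (G(W, g) = -12 + 4*(((g + g)*W)*g + 92/9) = -12 + 4*(((2*g)*W)*g + 92/9) = -12 + 4*((2*W*g)*g + 92/9) = -12 + 4*(2*W*g**2 + 92/9) = -12 + 4*(92/9 + 2*W*g**2) = -12 + (368/9 + 8*W*g**2) = 260/9 + 8*W*g**2)
y(M, j) = 46916/3 (y(M, j) = 3*(260/9 + 8*8*(-9)**2) = 3*(260/9 + 8*8*81) = 3*(260/9 + 5184) = 3*(46916/9) = 46916/3)
4206/y(-190, -165) + 22069/(-18370) = 4206/(46916/3) + 22069/(-18370) = 4206*(3/46916) + 22069*(-1/18370) = 6309/23458 - 22069/18370 = -100449568/107730865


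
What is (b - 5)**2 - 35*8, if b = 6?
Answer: -279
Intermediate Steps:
(b - 5)**2 - 35*8 = (6 - 5)**2 - 35*8 = 1**2 - 280 = 1 - 280 = -279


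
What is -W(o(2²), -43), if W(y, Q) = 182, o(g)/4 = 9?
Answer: -182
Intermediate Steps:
o(g) = 36 (o(g) = 4*9 = 36)
-W(o(2²), -43) = -1*182 = -182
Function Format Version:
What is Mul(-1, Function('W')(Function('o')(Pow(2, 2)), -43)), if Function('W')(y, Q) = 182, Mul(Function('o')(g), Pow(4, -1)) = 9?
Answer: -182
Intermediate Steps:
Function('o')(g) = 36 (Function('o')(g) = Mul(4, 9) = 36)
Mul(-1, Function('W')(Function('o')(Pow(2, 2)), -43)) = Mul(-1, 182) = -182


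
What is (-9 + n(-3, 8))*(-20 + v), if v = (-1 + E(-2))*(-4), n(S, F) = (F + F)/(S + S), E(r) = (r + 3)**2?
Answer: 700/3 ≈ 233.33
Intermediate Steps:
E(r) = (3 + r)**2
n(S, F) = F/S (n(S, F) = (2*F)/((2*S)) = (2*F)*(1/(2*S)) = F/S)
v = 0 (v = (-1 + (3 - 2)**2)*(-4) = (-1 + 1**2)*(-4) = (-1 + 1)*(-4) = 0*(-4) = 0)
(-9 + n(-3, 8))*(-20 + v) = (-9 + 8/(-3))*(-20 + 0) = (-9 + 8*(-1/3))*(-20) = (-9 - 8/3)*(-20) = -35/3*(-20) = 700/3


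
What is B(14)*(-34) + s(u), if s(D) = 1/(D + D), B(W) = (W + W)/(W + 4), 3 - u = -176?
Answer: -170399/3222 ≈ -52.886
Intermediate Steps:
u = 179 (u = 3 - 1*(-176) = 3 + 176 = 179)
B(W) = 2*W/(4 + W) (B(W) = (2*W)/(4 + W) = 2*W/(4 + W))
s(D) = 1/(2*D)
B(14)*(-34) + s(u) = (2*14/(4 + 14))*(-34) + (½)/179 = (2*14/18)*(-34) + (½)*(1/179) = (2*14*(1/18))*(-34) + 1/358 = (14/9)*(-34) + 1/358 = -476/9 + 1/358 = -170399/3222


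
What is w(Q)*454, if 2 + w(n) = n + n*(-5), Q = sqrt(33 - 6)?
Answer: -908 - 5448*sqrt(3) ≈ -10344.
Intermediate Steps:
Q = 3*sqrt(3) (Q = sqrt(27) = 3*sqrt(3) ≈ 5.1962)
w(n) = -2 - 4*n (w(n) = -2 + (n + n*(-5)) = -2 + (n - 5*n) = -2 - 4*n)
w(Q)*454 = (-2 - 12*sqrt(3))*454 = -908 - 5448*sqrt(3)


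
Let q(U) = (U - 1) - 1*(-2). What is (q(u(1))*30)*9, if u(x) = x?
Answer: 540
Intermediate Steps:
q(U) = 1 + U (q(U) = (-1 + U) + 2 = 1 + U)
(q(u(1))*30)*9 = ((1 + 1)*30)*9 = (2*30)*9 = 60*9 = 540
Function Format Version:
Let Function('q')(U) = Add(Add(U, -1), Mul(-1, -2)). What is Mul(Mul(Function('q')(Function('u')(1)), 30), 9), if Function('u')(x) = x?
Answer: 540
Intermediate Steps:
Function('q')(U) = Add(1, U) (Function('q')(U) = Add(Add(-1, U), 2) = Add(1, U))
Mul(Mul(Function('q')(Function('u')(1)), 30), 9) = Mul(Mul(Add(1, 1), 30), 9) = Mul(Mul(2, 30), 9) = Mul(60, 9) = 540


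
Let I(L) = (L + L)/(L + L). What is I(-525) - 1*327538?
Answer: -327537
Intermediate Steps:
I(L) = 1 (I(L) = (2*L)/((2*L)) = (2*L)*(1/(2*L)) = 1)
I(-525) - 1*327538 = 1 - 1*327538 = 1 - 327538 = -327537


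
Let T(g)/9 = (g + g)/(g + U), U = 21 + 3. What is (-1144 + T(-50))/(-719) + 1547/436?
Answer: 20747801/4075292 ≈ 5.0911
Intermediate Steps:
U = 24
T(g) = 18*g/(24 + g) (T(g) = 9*((g + g)/(g + 24)) = 9*((2*g)/(24 + g)) = 9*(2*g/(24 + g)) = 18*g/(24 + g))
(-1144 + T(-50))/(-719) + 1547/436 = (-1144 + 18*(-50)/(24 - 50))/(-719) + 1547/436 = (-1144 + 18*(-50)/(-26))*(-1/719) + 1547*(1/436) = (-1144 + 18*(-50)*(-1/26))*(-1/719) + 1547/436 = (-1144 + 450/13)*(-1/719) + 1547/436 = -14422/13*(-1/719) + 1547/436 = 14422/9347 + 1547/436 = 20747801/4075292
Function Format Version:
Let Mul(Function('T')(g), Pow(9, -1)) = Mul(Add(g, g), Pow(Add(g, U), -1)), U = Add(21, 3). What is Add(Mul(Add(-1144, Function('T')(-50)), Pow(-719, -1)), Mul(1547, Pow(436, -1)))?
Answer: Rational(20747801, 4075292) ≈ 5.0911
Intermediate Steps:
U = 24
Function('T')(g) = Mul(18, g, Pow(Add(24, g), -1)) (Function('T')(g) = Mul(9, Mul(Add(g, g), Pow(Add(g, 24), -1))) = Mul(9, Mul(Mul(2, g), Pow(Add(24, g), -1))) = Mul(9, Mul(2, g, Pow(Add(24, g), -1))) = Mul(18, g, Pow(Add(24, g), -1)))
Add(Mul(Add(-1144, Function('T')(-50)), Pow(-719, -1)), Mul(1547, Pow(436, -1))) = Add(Mul(Add(-1144, Mul(18, -50, Pow(Add(24, -50), -1))), Pow(-719, -1)), Mul(1547, Pow(436, -1))) = Add(Mul(Add(-1144, Mul(18, -50, Pow(-26, -1))), Rational(-1, 719)), Mul(1547, Rational(1, 436))) = Add(Mul(Add(-1144, Mul(18, -50, Rational(-1, 26))), Rational(-1, 719)), Rational(1547, 436)) = Add(Mul(Add(-1144, Rational(450, 13)), Rational(-1, 719)), Rational(1547, 436)) = Add(Mul(Rational(-14422, 13), Rational(-1, 719)), Rational(1547, 436)) = Add(Rational(14422, 9347), Rational(1547, 436)) = Rational(20747801, 4075292)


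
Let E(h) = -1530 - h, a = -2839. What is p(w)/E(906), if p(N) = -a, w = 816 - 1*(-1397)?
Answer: -2839/2436 ≈ -1.1654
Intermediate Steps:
w = 2213 (w = 816 + 1397 = 2213)
p(N) = 2839 (p(N) = -1*(-2839) = 2839)
p(w)/E(906) = 2839/(-1530 - 1*906) = 2839/(-1530 - 906) = 2839/(-2436) = 2839*(-1/2436) = -2839/2436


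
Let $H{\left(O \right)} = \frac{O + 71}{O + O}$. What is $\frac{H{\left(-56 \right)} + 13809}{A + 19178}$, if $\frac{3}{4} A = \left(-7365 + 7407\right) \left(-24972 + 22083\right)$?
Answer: $- \frac{1546593}{15971872} \approx -0.096832$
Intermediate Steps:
$H{\left(O \right)} = \frac{71 + O}{2 O}$
$A = -161784$ ($A = \frac{4 \left(-7365 + 7407\right) \left(-24972 + 22083\right)}{3} = \frac{4 \cdot 42 \left(-2889\right)}{3} = \frac{4}{3} \left(-121338\right) = -161784$)
$\frac{H{\left(-56 \right)} + 13809}{A + 19178} = \frac{\frac{71 - 56}{2 \left(-56\right)} + 13809}{-161784 + 19178} = \frac{\frac{1}{2} \left(- \frac{1}{56}\right) 15 + 13809}{-142606} = \left(- \frac{15}{112} + 13809\right) \left(- \frac{1}{142606}\right) = \frac{1546593}{112} \left(- \frac{1}{142606}\right) = - \frac{1546593}{15971872}$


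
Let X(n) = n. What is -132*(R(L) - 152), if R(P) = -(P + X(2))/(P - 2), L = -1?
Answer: 20020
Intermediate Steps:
R(P) = -(2 + P)/(-2 + P) (R(P) = -(P + 2)/(P - 2) = -(2 + P)/(-2 + P))
-132*(R(L) - 152) = -132*((-2 - 1*(-1))/(-2 - 1) - 152) = -132*((-2 + 1)/(-3) - 152) = -132*(-⅓*(-1) - 152) = -132*(⅓ - 152) = -132*(-455/3) = 20020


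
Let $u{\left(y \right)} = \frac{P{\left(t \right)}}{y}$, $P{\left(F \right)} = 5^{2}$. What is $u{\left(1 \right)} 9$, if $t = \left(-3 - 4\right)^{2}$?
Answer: $225$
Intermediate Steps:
$t = 49$ ($t = \left(-7\right)^{2} = 49$)
$P{\left(F \right)} = 25$
$u{\left(y \right)} = \frac{25}{y}$
$u{\left(1 \right)} 9 = \frac{25}{1} \cdot 9 = 25 \cdot 1 \cdot 9 = 25 \cdot 9 = 225$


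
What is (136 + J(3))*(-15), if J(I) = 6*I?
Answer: -2310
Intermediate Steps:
(136 + J(3))*(-15) = (136 + 6*3)*(-15) = (136 + 18)*(-15) = 154*(-15) = -2310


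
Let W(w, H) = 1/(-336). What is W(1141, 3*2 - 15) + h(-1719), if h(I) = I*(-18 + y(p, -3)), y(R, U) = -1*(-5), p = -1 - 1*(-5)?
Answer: 7508591/336 ≈ 22347.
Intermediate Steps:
p = 4 (p = -1 + 5 = 4)
y(R, U) = 5
h(I) = -13*I (h(I) = I*(-18 + 5) = I*(-13) = -13*I)
W(w, H) = -1/336
W(1141, 3*2 - 15) + h(-1719) = -1/336 - 13*(-1719) = -1/336 + 22347 = 7508591/336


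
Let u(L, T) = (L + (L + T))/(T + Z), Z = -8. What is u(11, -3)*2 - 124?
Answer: -1402/11 ≈ -127.45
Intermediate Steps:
u(L, T) = (T + 2*L)/(-8 + T) (u(L, T) = (L + (L + T))/(T - 8) = (T + 2*L)/(-8 + T))
u(11, -3)*2 - 124 = ((-3 + 2*11)/(-8 - 3))*2 - 124 = ((-3 + 22)/(-11))*2 - 124 = -1/11*19*2 - 124 = -19/11*2 - 124 = -38/11 - 124 = -1402/11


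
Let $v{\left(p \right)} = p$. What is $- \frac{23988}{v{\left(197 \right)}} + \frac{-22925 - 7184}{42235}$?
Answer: $- \frac{1019064653}{8320295} \approx -122.48$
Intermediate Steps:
$- \frac{23988}{v{\left(197 \right)}} + \frac{-22925 - 7184}{42235} = - \frac{23988}{197} + \frac{-22925 - 7184}{42235} = \left(-23988\right) \frac{1}{197} + \left(-22925 - 7184\right) \frac{1}{42235} = - \frac{23988}{197} - \frac{30109}{42235} = - \frac{1019064653}{8320295}$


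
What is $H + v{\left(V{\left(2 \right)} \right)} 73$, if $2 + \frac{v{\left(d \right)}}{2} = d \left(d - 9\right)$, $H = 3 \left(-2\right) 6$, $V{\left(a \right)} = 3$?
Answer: $-2956$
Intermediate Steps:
$H = -36$ ($H = \left(-6\right) 6 = -36$)
$v{\left(d \right)} = -4 + 2 d \left(-9 + d\right)$ ($v{\left(d \right)} = -4 + 2 d \left(d - 9\right) = -4 + 2 d \left(-9 + d\right)$)
$H + v{\left(V{\left(2 \right)} \right)} 73 = -36 + \left(-4 - 54 + 2 \cdot 3^{2}\right) 73 = -36 + \left(-4 - 54 + 2 \cdot 9\right) 73 = -36 + \left(-4 - 54 + 18\right) 73 = -36 - 2920 = -2956$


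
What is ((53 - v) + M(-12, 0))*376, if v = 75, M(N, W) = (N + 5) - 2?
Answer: -11656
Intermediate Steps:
M(N, W) = 3 + N (M(N, W) = (5 + N) - 2 = 3 + N)
((53 - v) + M(-12, 0))*376 = ((53 - 1*75) + (3 - 12))*376 = ((53 - 75) - 9)*376 = (-22 - 9)*376 = -31*376 = -11656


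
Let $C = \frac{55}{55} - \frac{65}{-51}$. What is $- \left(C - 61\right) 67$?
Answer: $\frac{200665}{51} \approx 3934.6$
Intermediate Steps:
$C = \frac{116}{51}$ ($C = 55 \cdot \frac{1}{55} - - \frac{65}{51} = 1 + \frac{65}{51} = \frac{116}{51} \approx 2.2745$)
$- \left(C - 61\right) 67 = - \left(\frac{116}{51} - 61\right) 67 = - \frac{\left(-2995\right) 67}{51} = \left(-1\right) \left(- \frac{200665}{51}\right) = \frac{200665}{51}$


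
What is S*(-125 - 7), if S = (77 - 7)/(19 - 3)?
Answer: -1155/2 ≈ -577.50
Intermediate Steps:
S = 35/8 (S = 70/16 = 70*(1/16) = 35/8 ≈ 4.3750)
S*(-125 - 7) = 35*(-125 - 7)/8 = (35/8)*(-132) = -1155/2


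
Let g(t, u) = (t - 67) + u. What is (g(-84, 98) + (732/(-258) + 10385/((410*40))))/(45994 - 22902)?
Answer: -7785969/3256895680 ≈ -0.0023906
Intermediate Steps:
g(t, u) = -67 + t + u (g(t, u) = (-67 + t) + u = -67 + t + u)
(g(-84, 98) + (732/(-258) + 10385/((410*40))))/(45994 - 22902) = ((-67 - 84 + 98) + (732/(-258) + 10385/((410*40))))/(45994 - 22902) = (-53 + (732*(-1/258) + 10385/16400))/23092 = (-53 + (-122/43 + 10385*(1/16400)))*(1/23092) = (-53 + (-122/43 + 2077/3280))*(1/23092) = (-53 - 310849/141040)*(1/23092) = -7785969/141040*1/23092 = -7785969/3256895680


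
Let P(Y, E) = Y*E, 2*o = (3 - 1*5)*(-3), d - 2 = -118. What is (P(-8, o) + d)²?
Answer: 19600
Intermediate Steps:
d = -116 (d = 2 - 118 = -116)
o = 3 (o = ((3 - 1*5)*(-3))/2 = ((3 - 5)*(-3))/2 = (-2*(-3))/2 = (½)*6 = 3)
P(Y, E) = E*Y
(P(-8, o) + d)² = (3*(-8) - 116)² = (-24 - 116)² = (-140)² = 19600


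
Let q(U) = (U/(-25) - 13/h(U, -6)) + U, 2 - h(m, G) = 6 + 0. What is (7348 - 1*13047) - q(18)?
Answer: -571953/100 ≈ -5719.5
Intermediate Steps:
h(m, G) = -4 (h(m, G) = 2 - (6 + 0) = 2 - 1*6 = 2 - 6 = -4)
q(U) = 13/4 + 24*U/25 (q(U) = (U/(-25) - 13/(-4)) + U = (U*(-1/25) - 13*(-¼)) + U = (-U/25 + 13/4) + U = (13/4 - U/25) + U = 13/4 + 24*U/25)
(7348 - 1*13047) - q(18) = (7348 - 1*13047) - (13/4 + (24/25)*18) = (7348 - 13047) - (13/4 + 432/25) = -5699 - 1*2053/100 = -5699 - 2053/100 = -571953/100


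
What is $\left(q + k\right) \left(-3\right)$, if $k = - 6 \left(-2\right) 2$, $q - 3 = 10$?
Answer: $-111$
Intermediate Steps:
$q = 13$ ($q = 3 + 10 = 13$)
$k = 24$ ($k = - \left(-12\right) 2 = \left(-1\right) \left(-24\right) = 24$)
$\left(q + k\right) \left(-3\right) = \left(13 + 24\right) \left(-3\right) = 37 \left(-3\right) = -111$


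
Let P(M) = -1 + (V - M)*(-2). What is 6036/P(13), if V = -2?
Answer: 6036/29 ≈ 208.14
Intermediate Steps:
P(M) = 3 + 2*M (P(M) = -1 + (-2 - M)*(-2) = -1 + (4 + 2*M) = 3 + 2*M)
6036/P(13) = 6036/(3 + 2*13) = 6036/(3 + 26) = 6036/29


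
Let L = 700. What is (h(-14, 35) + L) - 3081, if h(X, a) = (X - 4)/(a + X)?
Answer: -16673/7 ≈ -2381.9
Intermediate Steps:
h(X, a) = (-4 + X)/(X + a)
(h(-14, 35) + L) - 3081 = ((-4 - 14)/(-14 + 35) + 700) - 3081 = (-18/21 + 700) - 3081 = ((1/21)*(-18) + 700) - 3081 = (-6/7 + 700) - 3081 = 4894/7 - 3081 = -16673/7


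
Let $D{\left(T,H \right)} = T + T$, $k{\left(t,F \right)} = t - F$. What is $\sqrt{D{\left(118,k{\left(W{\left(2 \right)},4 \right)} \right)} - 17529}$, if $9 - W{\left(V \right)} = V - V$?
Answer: $i \sqrt{17293} \approx 131.5 i$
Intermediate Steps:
$W{\left(V \right)} = 9$ ($W{\left(V \right)} = 9 - \left(V - V\right) = 9 - 0 = 9 + 0 = 9$)
$D{\left(T,H \right)} = 2 T$
$\sqrt{D{\left(118,k{\left(W{\left(2 \right)},4 \right)} \right)} - 17529} = \sqrt{2 \cdot 118 - 17529} = \sqrt{236 - 17529} = \sqrt{-17293} = i \sqrt{17293}$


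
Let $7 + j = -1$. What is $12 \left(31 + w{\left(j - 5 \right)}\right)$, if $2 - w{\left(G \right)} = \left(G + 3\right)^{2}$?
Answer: $-804$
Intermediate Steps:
$j = -8$ ($j = -7 - 1 = -8$)
$w{\left(G \right)} = 2 - \left(3 + G\right)^{2}$ ($w{\left(G \right)} = 2 - \left(G + 3\right)^{2} = 2 - \left(3 + G\right)^{2}$)
$12 \left(31 + w{\left(j - 5 \right)}\right) = 12 \left(31 + \left(2 - \left(3 - 13\right)^{2}\right)\right) = 12 \left(31 + \left(2 - \left(-10\right)^{2}\right)\right) = 12 \left(31 + \left(2 - 100\right)\right) = 12 \left(31 - 98\right) = 12 \left(-67\right) = -804$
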